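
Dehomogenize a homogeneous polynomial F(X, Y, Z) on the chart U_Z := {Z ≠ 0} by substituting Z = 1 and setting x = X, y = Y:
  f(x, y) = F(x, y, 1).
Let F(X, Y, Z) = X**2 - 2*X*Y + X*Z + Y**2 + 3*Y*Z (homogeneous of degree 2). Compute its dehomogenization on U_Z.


f(x, y) = x**2 - 2*x*y + x + y**2 + 3*y

On U_Z we set Z = 1. Each monomial c·X^i·Y^j·Z^k in F becomes c·x^i·y^j·1^k = c·x^i·y^j.
Substituting Z = 1: F(X, Y, 1) = x**2 - 2*x*y + x + y**2 + 3*y.
Note: deg(f) ≤ deg(F) = 2; strict inequality happens when F is divisible by Z (lost terms).


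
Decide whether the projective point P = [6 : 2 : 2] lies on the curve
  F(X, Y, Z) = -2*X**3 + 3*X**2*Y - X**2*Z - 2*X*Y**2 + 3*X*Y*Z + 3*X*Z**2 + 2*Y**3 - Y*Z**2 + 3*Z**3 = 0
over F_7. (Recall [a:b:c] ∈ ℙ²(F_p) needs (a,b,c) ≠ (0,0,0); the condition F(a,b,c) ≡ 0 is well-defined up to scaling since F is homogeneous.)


F(6,2,2) ≡ 1 (mod 7); P is NOT on the curve.

Evaluate F(6, 2, 2) term-by-term (mod 7).
  -2*X**3 ↦ -2·216·1·1 = -432
  3*X**2*Y ↦ 3·36·2·1 = 216
  -X**2*Z ↦ -1·36·1·2 = -72
  -2*X*Y**2 ↦ -2·6·4·1 = -48
  3*X*Y*Z ↦ 3·6·2·2 = 72
  3*X*Z**2 ↦ 3·6·1·4 = 72
  2*Y**3 ↦ 2·1·8·1 = 16
  -Y*Z**2 ↦ -1·1·2·4 = -8
  3*Z**3 ↦ 3·1·1·8 = 24
Sum: F(6, 2, 2) = (-432) + (216) + (-72) + (-48) + (72) + (72) + (16) + (-8) + (24) = -160.
Reducing mod 7: -160 ≡ 1 (mod 7).
Since F(a, b, c) ≡ 1 ≠ 0 (mod 7), P does NOT lie on the curve.


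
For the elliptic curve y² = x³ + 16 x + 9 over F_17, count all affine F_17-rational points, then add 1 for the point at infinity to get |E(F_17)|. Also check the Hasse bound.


Affine points = {(0, 3), (0, 14), (1, 3), (1, 14), (2, 7), (2, 10), (3, 4), (3, 13), (4, 1), (4, 16), (6, 7), (6, 10), (9, 7), (9, 10), (10, 8), (10, 9), (12, 5), (12, 12), (13, 0), (14, 6), (14, 11), (16, 3), (16, 14)}; affine count = 23; |E(F_17)| = 24.

Discriminant check: Δ ∝ 4a³ + 27b² = 4·16³ + 27·9² = 4·4096 + 27·81 ≡ 7 (mod 17). Nonzero ⇒ E is nonsingular.
For each x ∈ F_17, compute rhs = x³ + 16·x + 9 mod 17, then count y ∈ F_17 with y² ≡ rhs.
  x = 0: rhs = 9, matching y values: 3, 14 (2 points).
  x = 1: rhs = 9, matching y values: 3, 14 (2 points).
  x = 2: rhs = 15, matching y values: 7, 10 (2 points).
  x = 3: rhs = 16, matching y values: 4, 13 (2 points).
  x = 4: rhs = 1, matching y values: 1, 16 (2 points).
  x = 5: rhs = 10, matching y values: none (0 points).
  x = 6: rhs = 15, matching y values: 7, 10 (2 points).
  x = 7: rhs = 5, matching y values: none (0 points).
  x = 8: rhs = 3, matching y values: none (0 points).
  x = 9: rhs = 15, matching y values: 7, 10 (2 points).
  x = 10: rhs = 13, matching y values: 8, 9 (2 points).
  x = 11: rhs = 3, matching y values: none (0 points).
  x = 12: rhs = 8, matching y values: 5, 12 (2 points).
  x = 13: rhs = 0, matching y values: 0 (1 points).
  x = 14: rhs = 2, matching y values: 6, 11 (2 points).
  x = 15: rhs = 3, matching y values: none (0 points).
  x = 16: rhs = 9, matching y values: 3, 14 (2 points).
Total affine count: 23.
Full point count |E(F_17)| = 23 + 1 = 24.
Hasse bound: |24 − (17+1)| = |6| = 6 ≤ 2√17 ≈ 8.2462 ✓.


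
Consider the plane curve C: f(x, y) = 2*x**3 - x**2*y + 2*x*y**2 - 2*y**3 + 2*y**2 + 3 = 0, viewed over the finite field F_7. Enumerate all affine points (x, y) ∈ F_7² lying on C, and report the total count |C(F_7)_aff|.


Affine F_7-points: {(0, 6), (1, 4), (2, 3), (3, 4), (4, 3), (5, 1), (5, 4), (6, 3)}; count = 8.

For each of the 49 pairs (x, y) ∈ F_7², evaluate f(x, y) mod 7. Record the zeros.
  x = 0: [0↦3, 1↦3, 2↦2, 3↦2, 4↦5, 5↦6, 6↦0]  zeros at y ∈ {6}
  x = 1: [0↦5, 1↦6, 2↦3, 3↦5, 4↦0, 5↦4, 6↦5]  zeros at y ∈ {4}
  x = 2: [0↦5, 1↦5, 2↦5, 3↦0, 4↦6, 5↦4, 6↦3]  zeros at y ∈ {3}
  x = 3: [0↦1, 1↦5, 2↦6, 3↦6, 4↦0, 5↦4, 6↦6]  zeros at y ∈ {4}
  x = 4: [0↦5, 1↦4, 2↦4, 3↦0, 4↦1, 5↦2, 6↦5]  zeros at y ∈ {3}
  x = 5: [0↦1, 1↦0, 2↦4, 3↦1, 4↦0, 5↦3, 6↦5]  zeros at y ∈ {1, 4}
  x = 6: [0↦1, 1↦5, 2↦4, 3↦0, 4↦2, 5↦5, 6↦4]  zeros at y ∈ {3}
Collecting zeros: affine points = {(0, 6), (1, 4), (2, 3), (3, 4), (4, 3), (5, 1), (5, 4), (6, 3)}.
Total count |C(F_7)_aff| = 8.


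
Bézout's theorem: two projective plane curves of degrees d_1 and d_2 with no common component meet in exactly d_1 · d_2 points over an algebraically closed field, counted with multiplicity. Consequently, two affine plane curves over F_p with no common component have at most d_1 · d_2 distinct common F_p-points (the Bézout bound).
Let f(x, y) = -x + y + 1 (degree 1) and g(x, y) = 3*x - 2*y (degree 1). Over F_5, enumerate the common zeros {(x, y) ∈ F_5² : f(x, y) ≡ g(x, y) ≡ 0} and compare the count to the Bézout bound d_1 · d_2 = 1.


Common zeros: {(3, 2)}; count = 1; Bézout bound = 1.

deg(f) = 1, deg(g) = 1, so Bézout bound = 1.
Scan x ∈ F_5. For each x, list the y ∈ F_5 with f(x, y) ≡ 0 and those with g(x, y) ≡ 0 (mod 5); the common zeros in that column are the intersection.
  x = 0: f ≡ 0 at y ∈ {4}; g ≡ 0 at y ∈ {0}; common: ∅.
  x = 1: f ≡ 0 at y ∈ {0}; g ≡ 0 at y ∈ {4}; common: ∅.
  x = 2: f ≡ 0 at y ∈ {1}; g ≡ 0 at y ∈ {3}; common: ∅.
  x = 3: f ≡ 0 at y ∈ {2}; g ≡ 0 at y ∈ {2}; common: {2}.
  x = 4: f ≡ 0 at y ∈ {3}; g ≡ 0 at y ∈ {1}; common: ∅.
Collecting: common zeros = {(3, 2)}, so the count is 1.
Comparison with the Bézout bound: 1 ≤ 1 = deg(f)·deg(g), as expected for curves with no common component (the bound is attained).


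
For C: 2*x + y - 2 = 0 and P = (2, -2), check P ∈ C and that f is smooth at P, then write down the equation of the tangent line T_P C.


Tangent line at P: 2*x + y - 2 = 0.

Step 1: f(2, -2) = 0, so P lies on C.
Step 2: partial derivatives
  f_x(x, y) = 2, f_y(x, y) = 1.
  f_x(P) = 2, f_y(P) = 1 (gradient nonzero, so P is smooth).
Step 3: tangent line at P: 2·(x − 2) + 1·(y − -2) = 0.
Expanding: 2*x + y - 2 = 0.


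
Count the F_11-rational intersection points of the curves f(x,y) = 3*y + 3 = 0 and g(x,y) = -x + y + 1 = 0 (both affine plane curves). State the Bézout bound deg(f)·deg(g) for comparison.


Common zeros: {(0, 10)}; count = 1; Bézout bound = 1.

deg(f) = 1, deg(g) = 1, so Bézout bound = 1.
Scan x ∈ F_11. For each x, list the y ∈ F_11 with f(x, y) ≡ 0 and those with g(x, y) ≡ 0 (mod 11); the common zeros in that column are the intersection.
  x = 0: f ≡ 0 at y ∈ {10}; g ≡ 0 at y ∈ {10}; common: {10}.
  x = 1: f ≡ 0 at y ∈ {10}; g ≡ 0 at y ∈ {0}; common: ∅.
  x = 2: f ≡ 0 at y ∈ {10}; g ≡ 0 at y ∈ {1}; common: ∅.
  x = 3: f ≡ 0 at y ∈ {10}; g ≡ 0 at y ∈ {2}; common: ∅.
  x = 4: f ≡ 0 at y ∈ {10}; g ≡ 0 at y ∈ {3}; common: ∅.
  x = 5: f ≡ 0 at y ∈ {10}; g ≡ 0 at y ∈ {4}; common: ∅.
  x = 6: f ≡ 0 at y ∈ {10}; g ≡ 0 at y ∈ {5}; common: ∅.
  x = 7: f ≡ 0 at y ∈ {10}; g ≡ 0 at y ∈ {6}; common: ∅.
  x = 8: f ≡ 0 at y ∈ {10}; g ≡ 0 at y ∈ {7}; common: ∅.
  x = 9: f ≡ 0 at y ∈ {10}; g ≡ 0 at y ∈ {8}; common: ∅.
  x = 10: f ≡ 0 at y ∈ {10}; g ≡ 0 at y ∈ {9}; common: ∅.
Collecting: common zeros = {(0, 10)}, so the count is 1.
Comparison with the Bézout bound: 1 ≤ 1 = deg(f)·deg(g), as expected for curves with no common component (the bound is attained).


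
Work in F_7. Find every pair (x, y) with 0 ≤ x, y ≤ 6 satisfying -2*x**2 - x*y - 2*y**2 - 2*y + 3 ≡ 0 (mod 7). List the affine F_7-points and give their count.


Affine F_7-points: {(0, 3), (2, 2), (2, 3), (4, 2), (5, 1), (5, 6), (6, 4), (6, 6)}; count = 8.

For each of the 49 pairs (x, y) ∈ F_7², evaluate f(x, y) mod 7. Record the zeros.
  x = 0: [0↦3, 1↦6, 2↦5, 3↦0, 4↦5, 5↦6, 6↦3]  zeros at y ∈ {3}
  x = 1: [0↦1, 1↦3, 2↦1, 3↦2, 4↦6, 5↦6, 6↦2]  zeros at y ∈ ∅
  x = 2: [0↦2, 1↦3, 2↦0, 3↦0, 4↦3, 5↦2, 6↦4]  zeros at y ∈ {2, 3}
  x = 3: [0↦6, 1↦6, 2↦2, 3↦1, 4↦3, 5↦1, 6↦2]  zeros at y ∈ ∅
  x = 4: [0↦6, 1↦5, 2↦0, 3↦5, 4↦6, 5↦3, 6↦3]  zeros at y ∈ {2}
  x = 5: [0↦2, 1↦0, 2↦1, 3↦5, 4↦5, 5↦1, 6↦0]  zeros at y ∈ {1, 6}
  x = 6: [0↦1, 1↦5, 2↦5, 3↦1, 4↦0, 5↦2, 6↦0]  zeros at y ∈ {4, 6}
Collecting zeros: affine points = {(0, 3), (2, 2), (2, 3), (4, 2), (5, 1), (5, 6), (6, 4), (6, 6)}.
Total count |C(F_7)_aff| = 8.


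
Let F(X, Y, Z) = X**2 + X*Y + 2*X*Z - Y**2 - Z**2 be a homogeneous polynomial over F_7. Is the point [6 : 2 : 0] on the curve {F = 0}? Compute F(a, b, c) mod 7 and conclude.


F(6,2,0) ≡ 2 (mod 7); P is NOT on the curve.

Evaluate F(6, 2, 0) term-by-term (mod 7).
  X**2 ↦ 1·36·1·1 = 36
  X*Y ↦ 1·6·2·1 = 12
  2*X*Z ↦ 2·6·1·0 = 0
  -Y**2 ↦ -1·1·4·1 = -4
  -Z**2 ↦ -1·1·1·0 = 0
Sum: F(6, 2, 0) = (36) + (12) + (0) + (-4) + (0) = 44.
Reducing mod 7: 44 ≡ 2 (mod 7).
Since F(a, b, c) ≡ 2 ≠ 0 (mod 7), P does NOT lie on the curve.


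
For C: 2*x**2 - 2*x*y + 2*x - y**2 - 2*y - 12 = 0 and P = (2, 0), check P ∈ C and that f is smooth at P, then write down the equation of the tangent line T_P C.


Tangent line at P: 10*x - 6*y - 20 = 0.

Step 1: f(2, 0) = 0, so P lies on C.
Step 2: partial derivatives
  f_x(x, y) = 4*x - 2*y + 2, f_y(x, y) = -2*x - 2*y - 2.
  f_x(P) = 10, f_y(P) = -6 (gradient nonzero, so P is smooth).
Step 3: tangent line at P: 10·(x − 2) + -6·(y − 0) = 0.
Expanding: 10*x - 6*y - 20 = 0.


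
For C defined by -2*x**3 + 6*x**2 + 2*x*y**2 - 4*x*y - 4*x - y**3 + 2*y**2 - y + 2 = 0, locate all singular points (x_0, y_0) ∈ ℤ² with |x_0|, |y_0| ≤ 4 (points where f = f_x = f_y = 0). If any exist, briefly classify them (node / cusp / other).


Singular points: {(1, 1)}; classification: cusp.

Compute partial derivatives:
  f_x = -6*x**2 + 12*x + 2*y**2 - 4*y - 4.
  f_y = 4*x*y - 4*x - 3*y**2 + 4*y - 1.
Scan x_0 ∈ {−4, ..., 4}. For each x_0, f_y(x_0, y) is a polynomial in y; find its integer roots y ∈ {−4, ..., 4}, then test f_x and f at those candidates.
  x = -4: f_y(-4, y) = -3*y**2 - 12*y + 15; vanishes at y ∈ {1}. (-4, 1): f_x = -150 ≠ 0.
  x = -3: f_y(-3, y) = -3*y**2 - 8*y + 11; vanishes at y ∈ {1}. (-3, 1): f_x = -96 ≠ 0.
  x = -2: f_y(-2, y) = -3*y**2 - 4*y + 7; vanishes at y ∈ {1}. (-2, 1): f_x = -54 ≠ 0.
  x = -1: f_y(-1, y) = 3 - 3*y**2; vanishes at y ∈ {-1, 1}. (-1, -1): f_x = -16 ≠ 0; (-1, 1): f_x = -24 ≠ 0.
  x = 0: f_y(0, y) = -3*y**2 + 4*y - 1; vanishes at y ∈ {1}. (0, 1): f_x = -6 ≠ 0.
  x = 1: f_y(1, y) = -3*y**2 + 8*y - 5; vanishes at y ∈ {1}. (1, 1): f_x = 0, f = 0 — SINGULAR.
  x = 2: f_y(2, y) = -3*y**2 + 12*y - 9; vanishes at y ∈ {1, 3}. (2, 1): f_x = -6 ≠ 0; (2, 3): f_x = 2 ≠ 0.
  x = 3: f_y(3, y) = -3*y**2 + 16*y - 13; vanishes at y ∈ {1}. (3, 1): f_x = -24 ≠ 0.
  x = 4: f_y(4, y) = -3*y**2 + 20*y - 17; vanishes at y ∈ {1}. (4, 1): f_x = -54 ≠ 0.
Only singular point on the grid: (1, 1).
Classify: substitute x = 1 + u, y = 1 + v and expand: f = -2*u**3 + 2*u*v**2 - v**3 + v**2.
No constant or linear terms (consistent with a singular point). Quadratic part: v**2. Cubic part: -2*u**3 + 2*u*v**2 - v**3.
The quadratic part v**2 is a perfect square, so there is a single (double) tangent line v = 0, i.e. y = 1. Restricting the cubic part to that line (v = 0) leaves -2*u**3 ≠ 0, so f is not divisible by v and the branch is v² ≈ 2*u**3 to lowest order — this is a cusp.
Classification: cusp.


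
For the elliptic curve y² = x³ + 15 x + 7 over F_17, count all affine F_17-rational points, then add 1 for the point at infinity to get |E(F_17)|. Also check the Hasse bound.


Affine points = {(7, 8), (7, 9), (9, 2), (9, 15), (10, 1), (10, 16), (13, 6), (13, 11), (16, 5), (16, 12)}; affine count = 10; |E(F_17)| = 11.

Discriminant check: Δ ∝ 4a³ + 27b² = 4·15³ + 27·7² = 4·3375 + 27·49 ≡ 16 (mod 17). Nonzero ⇒ E is nonsingular.
For each x ∈ F_17, compute rhs = x³ + 15·x + 7 mod 17, then count y ∈ F_17 with y² ≡ rhs.
  x = 0: rhs = 7, matching y values: none (0 points).
  x = 1: rhs = 6, matching y values: none (0 points).
  x = 2: rhs = 11, matching y values: none (0 points).
  x = 3: rhs = 11, matching y values: none (0 points).
  x = 4: rhs = 12, matching y values: none (0 points).
  x = 5: rhs = 3, matching y values: none (0 points).
  x = 6: rhs = 7, matching y values: none (0 points).
  x = 7: rhs = 13, matching y values: 8, 9 (2 points).
  x = 8: rhs = 10, matching y values: none (0 points).
  x = 9: rhs = 4, matching y values: 2, 15 (2 points).
  x = 10: rhs = 1, matching y values: 1, 16 (2 points).
  x = 11: rhs = 7, matching y values: none (0 points).
  x = 12: rhs = 11, matching y values: none (0 points).
  x = 13: rhs = 2, matching y values: 6, 11 (2 points).
  x = 14: rhs = 3, matching y values: none (0 points).
  x = 15: rhs = 3, matching y values: none (0 points).
  x = 16: rhs = 8, matching y values: 5, 12 (2 points).
Total affine count: 10.
Full point count |E(F_17)| = 10 + 1 = 11.
Hasse bound: |11 − (17+1)| = |-7| = 7 ≤ 2√17 ≈ 8.2462 ✓.


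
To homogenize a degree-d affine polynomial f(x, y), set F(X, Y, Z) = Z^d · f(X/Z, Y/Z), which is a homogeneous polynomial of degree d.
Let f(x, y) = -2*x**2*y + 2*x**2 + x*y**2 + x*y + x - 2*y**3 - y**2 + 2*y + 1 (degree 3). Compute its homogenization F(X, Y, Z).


F(X, Y, Z) = -2*X**2*Y + 2*X**2*Z + X*Y**2 + X*Y*Z + X*Z**2 - 2*Y**3 - Y**2*Z + 2*Y*Z**2 + Z**3

deg(f) = 3.
Substitute x = X/Z, y = Y/Z into f, then multiply by Z^3.
  monomial -2·x^2·y^1 ↦ -2·X^2·Y^1·Z^0.
  monomial 2·x^2·y^0 ↦ 2·X^2·Y^0·Z^1.
  monomial 1·x^1·y^2 ↦ 1·X^1·Y^2·Z^0.
  monomial 1·x^1·y^1 ↦ 1·X^1·Y^1·Z^1.
  monomial 1·x^1·y^0 ↦ 1·X^1·Y^0·Z^2.
  monomial -2·x^0·y^3 ↦ -2·X^0·Y^3·Z^0.
  monomial -1·x^0·y^2 ↦ -1·X^0·Y^2·Z^1.
  monomial 2·x^0·y^1 ↦ 2·X^0·Y^1·Z^2.
  monomial 1·x^0·y^0 ↦ 1·X^0·Y^0·Z^3.
Collecting: F(X, Y, Z) = -2*X**2*Y + 2*X**2*Z + X*Y**2 + X*Y*Z + X*Z**2 - 2*Y**3 - Y**2*Z + 2*Y*Z**2 + Z**3.


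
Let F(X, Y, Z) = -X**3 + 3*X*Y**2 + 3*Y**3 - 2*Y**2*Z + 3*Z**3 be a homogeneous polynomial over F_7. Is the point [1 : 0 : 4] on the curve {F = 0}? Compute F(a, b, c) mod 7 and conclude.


F(1,0,4) ≡ 2 (mod 7); P is NOT on the curve.

Evaluate F(1, 0, 4) term-by-term (mod 7).
  -X**3 ↦ -1·1·1·1 = -1
  3*X*Y**2 ↦ 3·1·0·1 = 0
  3*Y**3 ↦ 3·1·0·1 = 0
  -2*Y**2*Z ↦ -2·1·0·4 = 0
  3*Z**3 ↦ 3·1·1·64 = 192
Sum: F(1, 0, 4) = (-1) + (0) + (0) + (0) + (192) = 191.
Reducing mod 7: 191 ≡ 2 (mod 7).
Since F(a, b, c) ≡ 2 ≠ 0 (mod 7), P does NOT lie on the curve.


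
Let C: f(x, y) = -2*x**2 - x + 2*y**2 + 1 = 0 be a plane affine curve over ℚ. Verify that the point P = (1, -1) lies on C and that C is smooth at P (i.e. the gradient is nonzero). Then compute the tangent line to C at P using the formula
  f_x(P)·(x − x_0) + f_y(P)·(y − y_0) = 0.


Tangent line at P: -5*x - 4*y + 1 = 0.

Step 1: f(1, -1) = 0, so P lies on C.
Step 2: partial derivatives
  f_x(x, y) = -4*x - 1, f_y(x, y) = 4*y.
  f_x(P) = -5, f_y(P) = -4 (gradient nonzero, so P is smooth).
Step 3: tangent line at P: -5·(x − 1) + -4·(y − -1) = 0.
Expanding: -5*x - 4*y + 1 = 0.


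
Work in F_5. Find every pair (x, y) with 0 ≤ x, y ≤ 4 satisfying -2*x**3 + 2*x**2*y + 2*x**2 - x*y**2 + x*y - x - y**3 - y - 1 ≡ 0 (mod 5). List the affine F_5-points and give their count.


Affine F_5-points: {(1, 2), (2, 1), (3, 0), (3, 2), (4, 2)}; count = 5.

For each of the 25 pairs (x, y) ∈ F_5², evaluate f(x, y) mod 5. Record the zeros.
  x = 0: [0↦4, 1↦2, 2↦4, 3↦4, 4↦1]  zeros at y ∈ ∅
  x = 1: [0↦3, 1↦3, 2↦0, 3↦3, 4↦1]  zeros at y ∈ {2}
  x = 2: [0↦4, 1↦0, 2↦1, 3↦1, 4↦4]  zeros at y ∈ {1}
  x = 3: [0↦0, 1↦1, 2↦0, 3↦1, 4↦3]  zeros at y ∈ {0, 2}
  x = 4: [0↦4, 1↦4, 2↦0, 3↦1, 4↦1]  zeros at y ∈ {2}
Collecting zeros: affine points = {(1, 2), (2, 1), (3, 0), (3, 2), (4, 2)}.
Total count |C(F_5)_aff| = 5.


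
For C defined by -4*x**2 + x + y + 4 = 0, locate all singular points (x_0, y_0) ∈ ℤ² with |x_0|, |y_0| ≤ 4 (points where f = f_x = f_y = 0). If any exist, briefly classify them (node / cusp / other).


No singular points in the scanned grid; C is smooth there.

Compute partial derivatives:
  f_x = 1 - 8*x.
  f_y = 1.
f_y = 1 is a nonzero constant, so f_y never vanishes: no point (x, y) can satisfy f = f_x = f_y = 0. In particular no (x, y) ∈ {−4, ..., 4}² is singular; the curve is smooth.


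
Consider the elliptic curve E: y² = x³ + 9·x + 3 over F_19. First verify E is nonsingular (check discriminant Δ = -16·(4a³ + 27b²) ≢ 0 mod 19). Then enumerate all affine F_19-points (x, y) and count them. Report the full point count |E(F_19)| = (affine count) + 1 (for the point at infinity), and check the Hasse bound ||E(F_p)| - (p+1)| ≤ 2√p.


Affine points = {(3, 0), (6, 8), (6, 11), (8, 6), (8, 13), (14, 2), (14, 17), (15, 6), (15, 13), (16, 5), (16, 14)}; affine count = 11; |E(F_19)| = 12.

Discriminant check: Δ ∝ 4a³ + 27b² = 4·9³ + 27·3² = 4·729 + 27·9 ≡ 5 (mod 19). Nonzero ⇒ E is nonsingular.
For each x ∈ F_19, compute rhs = x³ + 9·x + 3 mod 19, then count y ∈ F_19 with y² ≡ rhs.
  x = 0: rhs = 3, matching y values: none (0 points).
  x = 1: rhs = 13, matching y values: none (0 points).
  x = 2: rhs = 10, matching y values: none (0 points).
  x = 3: rhs = 0, matching y values: 0 (1 points).
  x = 4: rhs = 8, matching y values: none (0 points).
  x = 5: rhs = 2, matching y values: none (0 points).
  x = 6: rhs = 7, matching y values: 8, 11 (2 points).
  x = 7: rhs = 10, matching y values: none (0 points).
  x = 8: rhs = 17, matching y values: 6, 13 (2 points).
  x = 9: rhs = 15, matching y values: none (0 points).
  x = 10: rhs = 10, matching y values: none (0 points).
  x = 11: rhs = 8, matching y values: none (0 points).
  x = 12: rhs = 15, matching y values: none (0 points).
  x = 13: rhs = 18, matching y values: none (0 points).
  x = 14: rhs = 4, matching y values: 2, 17 (2 points).
  x = 15: rhs = 17, matching y values: 6, 13 (2 points).
  x = 16: rhs = 6, matching y values: 5, 14 (2 points).
  x = 17: rhs = 15, matching y values: none (0 points).
  x = 18: rhs = 12, matching y values: none (0 points).
Total affine count: 11.
Full point count |E(F_19)| = 11 + 1 = 12.
Hasse bound: |12 − (19+1)| = |-8| = 8 ≤ 2√19 ≈ 8.7178 ✓.


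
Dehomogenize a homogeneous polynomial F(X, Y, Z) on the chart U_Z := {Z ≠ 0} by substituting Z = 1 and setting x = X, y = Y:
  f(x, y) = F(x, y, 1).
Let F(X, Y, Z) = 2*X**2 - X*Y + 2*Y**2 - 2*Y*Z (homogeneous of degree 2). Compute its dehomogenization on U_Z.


f(x, y) = 2*x**2 - x*y + 2*y**2 - 2*y

On U_Z we set Z = 1. Each monomial c·X^i·Y^j·Z^k in F becomes c·x^i·y^j·1^k = c·x^i·y^j.
Substituting Z = 1: F(X, Y, 1) = 2*x**2 - x*y + 2*y**2 - 2*y.
Note: deg(f) ≤ deg(F) = 2; strict inequality happens when F is divisible by Z (lost terms).


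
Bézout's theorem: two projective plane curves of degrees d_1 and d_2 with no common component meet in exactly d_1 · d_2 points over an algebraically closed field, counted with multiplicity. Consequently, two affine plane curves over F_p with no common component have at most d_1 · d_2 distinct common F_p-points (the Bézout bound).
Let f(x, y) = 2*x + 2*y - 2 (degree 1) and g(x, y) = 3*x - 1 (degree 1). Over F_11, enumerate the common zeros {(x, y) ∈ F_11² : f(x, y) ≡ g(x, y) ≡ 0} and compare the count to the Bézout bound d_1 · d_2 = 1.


Common zeros: {(4, 8)}; count = 1; Bézout bound = 1.

deg(f) = 1, deg(g) = 1, so Bézout bound = 1.
Scan x ∈ F_11. For each x, list the y ∈ F_11 with f(x, y) ≡ 0 and those with g(x, y) ≡ 0 (mod 11); the common zeros in that column are the intersection.
  x = 0: f ≡ 0 at y ∈ {1}; g ≡ 0 at y ∈ ∅; common: ∅.
  x = 1: f ≡ 0 at y ∈ {0}; g ≡ 0 at y ∈ ∅; common: ∅.
  x = 2: f ≡ 0 at y ∈ {10}; g ≡ 0 at y ∈ ∅; common: ∅.
  x = 3: f ≡ 0 at y ∈ {9}; g ≡ 0 at y ∈ ∅; common: ∅.
  x = 4: f ≡ 0 at y ∈ {8}; g ≡ 0 at y ∈ {0, 1, 2, 3, 4, 5, 6, 7, 8, 9, 10}; common: {8}.
  x = 5: f ≡ 0 at y ∈ {7}; g ≡ 0 at y ∈ ∅; common: ∅.
  x = 6: f ≡ 0 at y ∈ {6}; g ≡ 0 at y ∈ ∅; common: ∅.
  x = 7: f ≡ 0 at y ∈ {5}; g ≡ 0 at y ∈ ∅; common: ∅.
  x = 8: f ≡ 0 at y ∈ {4}; g ≡ 0 at y ∈ ∅; common: ∅.
  x = 9: f ≡ 0 at y ∈ {3}; g ≡ 0 at y ∈ ∅; common: ∅.
  x = 10: f ≡ 0 at y ∈ {2}; g ≡ 0 at y ∈ ∅; common: ∅.
Collecting: common zeros = {(4, 8)}, so the count is 1.
Comparison with the Bézout bound: 1 ≤ 1 = deg(f)·deg(g), as expected for curves with no common component (the bound is attained).


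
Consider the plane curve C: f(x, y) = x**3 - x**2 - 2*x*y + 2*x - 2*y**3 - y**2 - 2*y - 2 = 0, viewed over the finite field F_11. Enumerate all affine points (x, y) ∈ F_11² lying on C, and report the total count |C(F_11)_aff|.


Affine F_11-points: {(0, 4), (1, 0), (3, 0), (3, 1), (3, 4), (5, 10), (8, 0), (8, 8), (9, 4)}; count = 9.

For each of the 121 pairs (x, y) ∈ F_11², evaluate f(x, y) mod 11. Record the zeros.
  x = 0: [0↦9, 1↦4, 2↦7, 3↦6, 4↦0, 5↦10, 6↦2, 7↦8, 8↦5, 9↦3, 10↦1]  zeros at y ∈ {4}
  x = 1: [0↦0, 1↦4, 2↦5, 3↦2, 4↦5, 5↦2, 6↦3, 7↦7, 8↦2, 9↦9, 10↦5]  zeros at y ∈ {0}
  x = 2: [0↦6, 1↦8, 2↦7, 3↦2, 4↦3, 5↦9, 6↦8, 7↦10, 8↦3, 9↦8, 10↦2]  zeros at y ∈ ∅
  x = 3: [0↦0, 1↦0, 2↦8, 3↦1, 4↦0, 5↦4, 6↦1, 7↦1, 8↦3, 9↦6, 10↦9]  zeros at y ∈ {0, 1, 4}
  x = 4: [0↦10, 1↦8, 2↦3, 3↦5, 4↦2, 5↦4, 6↦10, 7↦8, 8↦8, 9↦9, 10↦10]  zeros at y ∈ ∅
  x = 5: [0↦9, 1↦5, 2↦9, 3↦9, 4↦4, 5↦4, 6↦8, 7↦4, 8↦2, 9↦1, 10↦0]  zeros at y ∈ {10}
  x = 6: [0↦3, 1↦8, 2↦10, 3↦8, 4↦1, 5↦10, 6↦1, 7↦6, 8↦2, 9↦10, 10↦7]  zeros at y ∈ ∅
  x = 7: [0↦9, 1↦1, 2↦1, 3↦8, 4↦10, 5↦6, 6↦6, 7↦9, 8↦3, 9↦9, 10↦4]  zeros at y ∈ ∅
  x = 8: [0↦0, 1↦1, 2↦10, 3↦4, 4↦4, 5↦9, 6↦7, 7↦8, 8↦0, 9↦4, 10↦8]  zeros at y ∈ {0, 8}
  x = 9: [0↦4, 1↦3, 2↦10, 3↦2, 4↦0, 5↦3, 6↦10, 7↦9, 8↦10, 9↦1, 10↦3]  zeros at y ∈ {4}
  x = 10: [0↦5, 1↦2, 2↦7, 3↦8, 4↦4, 5↦5, 6↦10, 7↦7, 8↦6, 9↦6, 10↦6]  zeros at y ∈ ∅
Collecting zeros: affine points = {(0, 4), (1, 0), (3, 0), (3, 1), (3, 4), (5, 10), (8, 0), (8, 8), (9, 4)}.
Total count |C(F_11)_aff| = 9.


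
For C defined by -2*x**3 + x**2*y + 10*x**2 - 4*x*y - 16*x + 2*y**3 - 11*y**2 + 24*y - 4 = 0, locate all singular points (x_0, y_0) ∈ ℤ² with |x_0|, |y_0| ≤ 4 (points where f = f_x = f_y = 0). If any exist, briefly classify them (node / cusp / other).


Singular points: {(2, 2)}; classification: cusp.

Compute partial derivatives:
  f_x = -6*x**2 + 2*x*y + 20*x - 4*y - 16.
  f_y = x**2 - 4*x + 6*y**2 - 22*y + 24.
Scan x_0 ∈ {−4, ..., 4}. For each x_0, f_y(x_0, y) is a polynomial in y; find its integer roots y ∈ {−4, ..., 4}, then test f_x and f at those candidates.
  x = -4: f_y(-4, y) = 6*y**2 - 22*y + 56; no integer root y with |y| ≤ 4.
  x = -3: f_y(-3, y) = 6*y**2 - 22*y + 45; no integer root y with |y| ≤ 4.
  x = -2: f_y(-2, y) = 6*y**2 - 22*y + 36; no integer root y with |y| ≤ 4.
  x = -1: f_y(-1, y) = 6*y**2 - 22*y + 29; no integer root y with |y| ≤ 4.
  x = 0: f_y(0, y) = 6*y**2 - 22*y + 24; no integer root y with |y| ≤ 4.
  x = 1: f_y(1, y) = 6*y**2 - 22*y + 21; no integer root y with |y| ≤ 4.
  x = 2: f_y(2, y) = 6*y**2 - 22*y + 20; vanishes at y ∈ {2}. (2, 2): f_x = 0, f = 0 — SINGULAR.
  x = 3: f_y(3, y) = 6*y**2 - 22*y + 21; no integer root y with |y| ≤ 4.
  x = 4: f_y(4, y) = 6*y**2 - 22*y + 24; no integer root y with |y| ≤ 4.
Only singular point on the grid: (2, 2).
Classify: substitute x = 2 + u, y = 2 + v and expand: f = -2*u**3 + u**2*v + 2*v**3 + v**2.
No constant or linear terms (consistent with a singular point). Quadratic part: v**2. Cubic part: -2*u**3 + u**2*v + 2*v**3.
The quadratic part v**2 is a perfect square, so there is a single (double) tangent line v = 0, i.e. y = 2. Restricting the cubic part to that line (v = 0) leaves -2*u**3 ≠ 0, so f is not divisible by v and the branch is v² ≈ 2*u**3 to lowest order — this is a cusp.
Classification: cusp.


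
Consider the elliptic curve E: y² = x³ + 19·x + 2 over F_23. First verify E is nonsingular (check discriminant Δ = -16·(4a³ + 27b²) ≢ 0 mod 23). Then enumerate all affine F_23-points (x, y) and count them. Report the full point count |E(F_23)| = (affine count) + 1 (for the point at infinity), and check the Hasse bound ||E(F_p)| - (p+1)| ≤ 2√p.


Affine points = {(0, 5), (0, 18), (2, 5), (2, 18), (4, 2), (4, 21), (7, 8), (7, 15), (11, 1), (11, 22), (12, 7), (12, 16), (13, 10), (13, 13), (16, 3), (16, 20), (18, 9), (18, 14), (19, 0), (21, 5), (21, 18)}; affine count = 21; |E(F_23)| = 22.

Discriminant check: Δ ∝ 4a³ + 27b² = 4·19³ + 27·2² = 4·6859 + 27·4 ≡ 13 (mod 23). Nonzero ⇒ E is nonsingular.
For each x ∈ F_23, compute rhs = x³ + 19·x + 2 mod 23, then count y ∈ F_23 with y² ≡ rhs.
  x = 0: rhs = 2, matching y values: 5, 18 (2 points).
  x = 1: rhs = 22, matching y values: none (0 points).
  x = 2: rhs = 2, matching y values: 5, 18 (2 points).
  x = 3: rhs = 17, matching y values: none (0 points).
  x = 4: rhs = 4, matching y values: 2, 21 (2 points).
  x = 5: rhs = 15, matching y values: none (0 points).
  x = 6: rhs = 10, matching y values: none (0 points).
  x = 7: rhs = 18, matching y values: 8, 15 (2 points).
  x = 8: rhs = 22, matching y values: none (0 points).
  x = 9: rhs = 5, matching y values: none (0 points).
  x = 10: rhs = 19, matching y values: none (0 points).
  x = 11: rhs = 1, matching y values: 1, 22 (2 points).
  x = 12: rhs = 3, matching y values: 7, 16 (2 points).
  x = 13: rhs = 8, matching y values: 10, 13 (2 points).
  x = 14: rhs = 22, matching y values: none (0 points).
  x = 15: rhs = 5, matching y values: none (0 points).
  x = 16: rhs = 9, matching y values: 3, 20 (2 points).
  x = 17: rhs = 17, matching y values: none (0 points).
  x = 18: rhs = 12, matching y values: 9, 14 (2 points).
  x = 19: rhs = 0, matching y values: 0 (1 points).
  x = 20: rhs = 10, matching y values: none (0 points).
  x = 21: rhs = 2, matching y values: 5, 18 (2 points).
  x = 22: rhs = 5, matching y values: none (0 points).
Total affine count: 21.
Full point count |E(F_23)| = 21 + 1 = 22.
Hasse bound: |22 − (23+1)| = |-2| = 2 ≤ 2√23 ≈ 9.5917 ✓.


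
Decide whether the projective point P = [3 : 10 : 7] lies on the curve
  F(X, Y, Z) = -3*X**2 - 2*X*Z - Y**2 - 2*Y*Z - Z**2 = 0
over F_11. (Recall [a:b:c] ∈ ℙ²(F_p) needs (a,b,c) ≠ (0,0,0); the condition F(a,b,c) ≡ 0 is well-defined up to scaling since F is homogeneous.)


F(3,10,7) ≡ 5 (mod 11); P is NOT on the curve.

Evaluate F(3, 10, 7) term-by-term (mod 11).
  -3*X**2 ↦ -3·9·1·1 = -27
  -2*X*Z ↦ -2·3·1·7 = -42
  -Y**2 ↦ -1·1·100·1 = -100
  -2*Y*Z ↦ -2·1·10·7 = -140
  -Z**2 ↦ -1·1·1·49 = -49
Sum: F(3, 10, 7) = (-27) + (-42) + (-100) + (-140) + (-49) = -358.
Reducing mod 11: -358 ≡ 5 (mod 11).
Since F(a, b, c) ≡ 5 ≠ 0 (mod 11), P does NOT lie on the curve.


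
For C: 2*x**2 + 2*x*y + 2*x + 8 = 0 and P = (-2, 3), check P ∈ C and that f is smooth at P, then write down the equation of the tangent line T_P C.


Tangent line at P: 12 - 4*y = 0.

Step 1: f(-2, 3) = 0, so P lies on C.
Step 2: partial derivatives
  f_x(x, y) = 4*x + 2*y + 2, f_y(x, y) = 2*x.
  f_x(P) = 0, f_y(P) = -4 (gradient nonzero, so P is smooth).
Step 3: tangent line at P: 0·(x − -2) + -4·(y − 3) = 0.
Expanding: 12 - 4*y = 0.


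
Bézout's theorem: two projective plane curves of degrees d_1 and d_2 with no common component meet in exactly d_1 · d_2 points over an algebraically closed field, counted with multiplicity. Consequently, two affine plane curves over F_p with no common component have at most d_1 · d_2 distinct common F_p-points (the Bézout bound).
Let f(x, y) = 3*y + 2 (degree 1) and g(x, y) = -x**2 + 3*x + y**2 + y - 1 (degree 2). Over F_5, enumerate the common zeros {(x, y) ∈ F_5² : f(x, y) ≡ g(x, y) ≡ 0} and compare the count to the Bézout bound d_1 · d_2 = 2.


Common zeros: ∅; count = 0; Bézout bound = 2.

deg(f) = 1, deg(g) = 2, so Bézout bound = 2.
Scan x ∈ F_5. For each x, list the y ∈ F_5 with f(x, y) ≡ 0 and those with g(x, y) ≡ 0 (mod 5); the common zeros in that column are the intersection.
  x = 0: f ≡ 0 at y ∈ {1}; g ≡ 0 at y ∈ {2}; common: ∅.
  x = 1: f ≡ 0 at y ∈ {1}; g ≡ 0 at y ∈ ∅; common: ∅.
  x = 2: f ≡ 0 at y ∈ {1}; g ≡ 0 at y ∈ ∅; common: ∅.
  x = 3: f ≡ 0 at y ∈ {1}; g ≡ 0 at y ∈ {2}; common: ∅.
  x = 4: f ≡ 0 at y ∈ {1}; g ≡ 0 at y ∈ {0, 4}; common: ∅.
Collecting: common zeros = ∅, so the count is 0.
Comparison with the Bézout bound: 0 ≤ 2 = deg(f)·deg(g), as expected for curves with no common component (the affine F_5-count falls short of the bound because intersections may lie at infinity, over extension fields, or carry multiplicity).


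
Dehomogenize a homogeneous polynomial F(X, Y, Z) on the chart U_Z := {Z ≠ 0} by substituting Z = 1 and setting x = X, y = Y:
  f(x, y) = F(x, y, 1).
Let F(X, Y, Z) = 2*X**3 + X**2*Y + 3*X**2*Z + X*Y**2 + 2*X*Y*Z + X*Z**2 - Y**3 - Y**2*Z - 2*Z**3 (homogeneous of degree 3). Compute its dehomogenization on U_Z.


f(x, y) = 2*x**3 + x**2*y + 3*x**2 + x*y**2 + 2*x*y + x - y**3 - y**2 - 2

On U_Z we set Z = 1. Each monomial c·X^i·Y^j·Z^k in F becomes c·x^i·y^j·1^k = c·x^i·y^j.
Substituting Z = 1: F(X, Y, 1) = 2*x**3 + x**2*y + 3*x**2 + x*y**2 + 2*x*y + x - y**3 - y**2 - 2.
Note: deg(f) ≤ deg(F) = 3; strict inequality happens when F is divisible by Z (lost terms).


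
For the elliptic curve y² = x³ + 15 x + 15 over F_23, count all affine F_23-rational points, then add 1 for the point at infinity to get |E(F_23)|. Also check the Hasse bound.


Affine points = {(1, 10), (1, 13), (3, 8), (3, 15), (4, 1), (4, 22), (5, 10), (5, 13), (7, 7), (7, 16), (8, 7), (8, 16), (11, 4), (11, 19), (14, 5), (14, 18), (15, 2), (15, 21), (16, 2), (16, 21), (17, 10), (17, 13), (19, 11), (19, 12), (20, 9), (20, 14), (21, 0)}; affine count = 27; |E(F_23)| = 28.

Discriminant check: Δ ∝ 4a³ + 27b² = 4·15³ + 27·15² = 4·3375 + 27·225 ≡ 2 (mod 23). Nonzero ⇒ E is nonsingular.
For each x ∈ F_23, compute rhs = x³ + 15·x + 15 mod 23, then count y ∈ F_23 with y² ≡ rhs.
  x = 0: rhs = 15, matching y values: none (0 points).
  x = 1: rhs = 8, matching y values: 10, 13 (2 points).
  x = 2: rhs = 7, matching y values: none (0 points).
  x = 3: rhs = 18, matching y values: 8, 15 (2 points).
  x = 4: rhs = 1, matching y values: 1, 22 (2 points).
  x = 5: rhs = 8, matching y values: 10, 13 (2 points).
  x = 6: rhs = 22, matching y values: none (0 points).
  x = 7: rhs = 3, matching y values: 7, 16 (2 points).
  x = 8: rhs = 3, matching y values: 7, 16 (2 points).
  x = 9: rhs = 5, matching y values: none (0 points).
  x = 10: rhs = 15, matching y values: none (0 points).
  x = 11: rhs = 16, matching y values: 4, 19 (2 points).
  x = 12: rhs = 14, matching y values: none (0 points).
  x = 13: rhs = 15, matching y values: none (0 points).
  x = 14: rhs = 2, matching y values: 5, 18 (2 points).
  x = 15: rhs = 4, matching y values: 2, 21 (2 points).
  x = 16: rhs = 4, matching y values: 2, 21 (2 points).
  x = 17: rhs = 8, matching y values: 10, 13 (2 points).
  x = 18: rhs = 22, matching y values: none (0 points).
  x = 19: rhs = 6, matching y values: 11, 12 (2 points).
  x = 20: rhs = 12, matching y values: 9, 14 (2 points).
  x = 21: rhs = 0, matching y values: 0 (1 points).
  x = 22: rhs = 22, matching y values: none (0 points).
Total affine count: 27.
Full point count |E(F_23)| = 27 + 1 = 28.
Hasse bound: |28 − (23+1)| = |4| = 4 ≤ 2√23 ≈ 9.5917 ✓.


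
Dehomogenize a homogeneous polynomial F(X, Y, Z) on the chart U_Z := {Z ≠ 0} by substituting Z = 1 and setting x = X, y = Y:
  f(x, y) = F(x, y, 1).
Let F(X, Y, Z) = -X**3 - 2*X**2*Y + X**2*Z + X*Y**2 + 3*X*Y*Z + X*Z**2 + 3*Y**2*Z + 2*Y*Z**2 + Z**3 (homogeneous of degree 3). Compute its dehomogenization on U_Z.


f(x, y) = -x**3 - 2*x**2*y + x**2 + x*y**2 + 3*x*y + x + 3*y**2 + 2*y + 1

On U_Z we set Z = 1. Each monomial c·X^i·Y^j·Z^k in F becomes c·x^i·y^j·1^k = c·x^i·y^j.
Substituting Z = 1: F(X, Y, 1) = -x**3 - 2*x**2*y + x**2 + x*y**2 + 3*x*y + x + 3*y**2 + 2*y + 1.
Note: deg(f) ≤ deg(F) = 3; strict inequality happens when F is divisible by Z (lost terms).


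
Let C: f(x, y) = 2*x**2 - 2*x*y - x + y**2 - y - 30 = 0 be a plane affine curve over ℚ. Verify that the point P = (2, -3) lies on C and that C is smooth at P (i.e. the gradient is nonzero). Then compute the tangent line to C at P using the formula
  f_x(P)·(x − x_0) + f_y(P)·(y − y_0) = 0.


Tangent line at P: 13*x - 11*y - 59 = 0.

Step 1: f(2, -3) = 0, so P lies on C.
Step 2: partial derivatives
  f_x(x, y) = 4*x - 2*y - 1, f_y(x, y) = -2*x + 2*y - 1.
  f_x(P) = 13, f_y(P) = -11 (gradient nonzero, so P is smooth).
Step 3: tangent line at P: 13·(x − 2) + -11·(y − -3) = 0.
Expanding: 13*x - 11*y - 59 = 0.


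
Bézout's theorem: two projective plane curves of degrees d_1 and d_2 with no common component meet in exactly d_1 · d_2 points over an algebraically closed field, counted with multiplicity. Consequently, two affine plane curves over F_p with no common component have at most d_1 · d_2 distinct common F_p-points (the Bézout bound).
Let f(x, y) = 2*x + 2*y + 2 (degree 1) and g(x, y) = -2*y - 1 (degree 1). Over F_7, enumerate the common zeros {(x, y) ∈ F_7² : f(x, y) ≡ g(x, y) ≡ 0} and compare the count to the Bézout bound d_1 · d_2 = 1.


Common zeros: {(3, 3)}; count = 1; Bézout bound = 1.

deg(f) = 1, deg(g) = 1, so Bézout bound = 1.
Scan x ∈ F_7. For each x, list the y ∈ F_7 with f(x, y) ≡ 0 and those with g(x, y) ≡ 0 (mod 7); the common zeros in that column are the intersection.
  x = 0: f ≡ 0 at y ∈ {6}; g ≡ 0 at y ∈ {3}; common: ∅.
  x = 1: f ≡ 0 at y ∈ {5}; g ≡ 0 at y ∈ {3}; common: ∅.
  x = 2: f ≡ 0 at y ∈ {4}; g ≡ 0 at y ∈ {3}; common: ∅.
  x = 3: f ≡ 0 at y ∈ {3}; g ≡ 0 at y ∈ {3}; common: {3}.
  x = 4: f ≡ 0 at y ∈ {2}; g ≡ 0 at y ∈ {3}; common: ∅.
  x = 5: f ≡ 0 at y ∈ {1}; g ≡ 0 at y ∈ {3}; common: ∅.
  x = 6: f ≡ 0 at y ∈ {0}; g ≡ 0 at y ∈ {3}; common: ∅.
Collecting: common zeros = {(3, 3)}, so the count is 1.
Comparison with the Bézout bound: 1 ≤ 1 = deg(f)·deg(g), as expected for curves with no common component (the bound is attained).


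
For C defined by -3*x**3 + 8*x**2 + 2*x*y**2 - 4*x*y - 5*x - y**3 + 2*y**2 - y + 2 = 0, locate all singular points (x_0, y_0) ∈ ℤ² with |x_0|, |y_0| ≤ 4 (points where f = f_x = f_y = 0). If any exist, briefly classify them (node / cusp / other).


Singular points: {(1, 1)}; classification: node.

Compute partial derivatives:
  f_x = -9*x**2 + 16*x + 2*y**2 - 4*y - 5.
  f_y = 4*x*y - 4*x - 3*y**2 + 4*y - 1.
Scan x_0 ∈ {−4, ..., 4}. For each x_0, f_y(x_0, y) is a polynomial in y; find its integer roots y ∈ {−4, ..., 4}, then test f_x and f at those candidates.
  x = -4: f_y(-4, y) = -3*y**2 - 12*y + 15; vanishes at y ∈ {1}. (-4, 1): f_x = -215 ≠ 0.
  x = -3: f_y(-3, y) = -3*y**2 - 8*y + 11; vanishes at y ∈ {1}. (-3, 1): f_x = -136 ≠ 0.
  x = -2: f_y(-2, y) = -3*y**2 - 4*y + 7; vanishes at y ∈ {1}. (-2, 1): f_x = -75 ≠ 0.
  x = -1: f_y(-1, y) = 3 - 3*y**2; vanishes at y ∈ {-1, 1}. (-1, -1): f_x = -24 ≠ 0; (-1, 1): f_x = -32 ≠ 0.
  x = 0: f_y(0, y) = -3*y**2 + 4*y - 1; vanishes at y ∈ {1}. (0, 1): f_x = -7 ≠ 0.
  x = 1: f_y(1, y) = -3*y**2 + 8*y - 5; vanishes at y ∈ {1}. (1, 1): f_x = 0, f = 0 — SINGULAR.
  x = 2: f_y(2, y) = -3*y**2 + 12*y - 9; vanishes at y ∈ {1, 3}. (2, 1): f_x = -11 ≠ 0; (2, 3): f_x = -3 ≠ 0.
  x = 3: f_y(3, y) = -3*y**2 + 16*y - 13; vanishes at y ∈ {1}. (3, 1): f_x = -40 ≠ 0.
  x = 4: f_y(4, y) = -3*y**2 + 20*y - 17; vanishes at y ∈ {1}. (4, 1): f_x = -87 ≠ 0.
Only singular point on the grid: (1, 1).
Classify: substitute x = 1 + u, y = 1 + v and expand: f = -3*u**3 - u**2 + 2*u*v**2 - v**3 + v**2.
No constant or linear terms (consistent with a singular point). Quadratic part: -u**2 + v**2. Cubic part: -3*u**3 + 2*u*v**2 - v**3.
The quadratic part v**2 - u**2 = (v − u)(v + u) splits into two distinct linear factors, so there are two distinct tangent lines y − 1 = ±(x − 1) — this is a node (ordinary double point).
Classification: node.


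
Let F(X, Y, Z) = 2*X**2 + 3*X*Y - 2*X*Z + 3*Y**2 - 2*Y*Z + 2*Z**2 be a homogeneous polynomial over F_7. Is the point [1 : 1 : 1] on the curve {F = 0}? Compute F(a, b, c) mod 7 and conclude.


F(1,1,1) ≡ 6 (mod 7); P is NOT on the curve.

Evaluate F(1, 1, 1) term-by-term (mod 7).
  2*X**2 ↦ 2·1·1·1 = 2
  3*X*Y ↦ 3·1·1·1 = 3
  -2*X*Z ↦ -2·1·1·1 = -2
  3*Y**2 ↦ 3·1·1·1 = 3
  -2*Y*Z ↦ -2·1·1·1 = -2
  2*Z**2 ↦ 2·1·1·1 = 2
Sum: F(1, 1, 1) = (2) + (3) + (-2) + (3) + (-2) + (2) = 6.
Reducing mod 7: 6 ≡ 6 (mod 7).
Since F(a, b, c) ≡ 6 ≠ 0 (mod 7), P does NOT lie on the curve.


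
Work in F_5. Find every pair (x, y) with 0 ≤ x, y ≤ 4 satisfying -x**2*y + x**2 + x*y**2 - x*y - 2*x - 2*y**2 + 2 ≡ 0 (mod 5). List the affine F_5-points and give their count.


Affine F_5-points: {(0, 1), (0, 4), (2, 2), (3, 0), (3, 2), (4, 0)}; count = 6.

For each of the 25 pairs (x, y) ∈ F_5², evaluate f(x, y) mod 5. Record the zeros.
  x = 0: [0↦2, 1↦0, 2↦4, 3↦4, 4↦0]  zeros at y ∈ {1, 4}
  x = 1: [0↦1, 1↦3, 2↦3, 3↦1, 4↦2]  zeros at y ∈ ∅
  x = 2: [0↦2, 1↦1, 2↦0, 3↦4, 4↦3]  zeros at y ∈ {2}
  x = 3: [0↦0, 1↦4, 2↦0, 3↦3, 4↦3]  zeros at y ∈ {0, 2}
  x = 4: [0↦0, 1↦2, 2↦3, 3↦3, 4↦2]  zeros at y ∈ {0}
Collecting zeros: affine points = {(0, 1), (0, 4), (2, 2), (3, 0), (3, 2), (4, 0)}.
Total count |C(F_5)_aff| = 6.


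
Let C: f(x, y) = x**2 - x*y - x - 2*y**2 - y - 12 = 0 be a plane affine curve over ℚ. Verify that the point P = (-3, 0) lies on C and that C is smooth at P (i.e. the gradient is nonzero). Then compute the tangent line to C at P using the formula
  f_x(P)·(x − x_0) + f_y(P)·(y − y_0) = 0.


Tangent line at P: -7*x + 2*y - 21 = 0.

Step 1: f(-3, 0) = 0, so P lies on C.
Step 2: partial derivatives
  f_x(x, y) = 2*x - y - 1, f_y(x, y) = -x - 4*y - 1.
  f_x(P) = -7, f_y(P) = 2 (gradient nonzero, so P is smooth).
Step 3: tangent line at P: -7·(x − -3) + 2·(y − 0) = 0.
Expanding: -7*x + 2*y - 21 = 0.


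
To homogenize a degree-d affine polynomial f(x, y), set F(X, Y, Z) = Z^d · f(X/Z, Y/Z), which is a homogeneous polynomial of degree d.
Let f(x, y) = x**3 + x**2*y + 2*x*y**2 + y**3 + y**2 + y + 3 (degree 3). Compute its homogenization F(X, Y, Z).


F(X, Y, Z) = X**3 + X**2*Y + 2*X*Y**2 + Y**3 + Y**2*Z + Y*Z**2 + 3*Z**3

deg(f) = 3.
Substitute x = X/Z, y = Y/Z into f, then multiply by Z^3.
  monomial 1·x^3·y^0 ↦ 1·X^3·Y^0·Z^0.
  monomial 1·x^2·y^1 ↦ 1·X^2·Y^1·Z^0.
  monomial 2·x^1·y^2 ↦ 2·X^1·Y^2·Z^0.
  monomial 1·x^0·y^3 ↦ 1·X^0·Y^3·Z^0.
  monomial 1·x^0·y^2 ↦ 1·X^0·Y^2·Z^1.
  monomial 1·x^0·y^1 ↦ 1·X^0·Y^1·Z^2.
  monomial 3·x^0·y^0 ↦ 3·X^0·Y^0·Z^3.
Collecting: F(X, Y, Z) = X**3 + X**2*Y + 2*X*Y**2 + Y**3 + Y**2*Z + Y*Z**2 + 3*Z**3.


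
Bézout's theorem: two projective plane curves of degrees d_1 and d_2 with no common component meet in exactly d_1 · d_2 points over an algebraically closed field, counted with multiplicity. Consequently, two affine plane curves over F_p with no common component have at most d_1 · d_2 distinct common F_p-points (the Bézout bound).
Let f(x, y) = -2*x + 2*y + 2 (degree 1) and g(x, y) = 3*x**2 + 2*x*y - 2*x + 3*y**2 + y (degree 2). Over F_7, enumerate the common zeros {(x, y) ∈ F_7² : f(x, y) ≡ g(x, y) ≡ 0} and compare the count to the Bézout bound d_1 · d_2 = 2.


Common zeros: ∅; count = 0; Bézout bound = 2.

deg(f) = 1, deg(g) = 2, so Bézout bound = 2.
Scan x ∈ F_7. For each x, list the y ∈ F_7 with f(x, y) ≡ 0 and those with g(x, y) ≡ 0 (mod 7); the common zeros in that column are the intersection.
  x = 0: f ≡ 0 at y ∈ {6}; g ≡ 0 at y ∈ {0, 2}; common: ∅.
  x = 1: f ≡ 0 at y ∈ {0}; g ≡ 0 at y ∈ {1, 5}; common: ∅.
  x = 2: f ≡ 0 at y ∈ {1}; g ≡ 0 at y ∈ ∅; common: ∅.
  x = 3: f ≡ 0 at y ∈ {2}; g ≡ 0 at y ∈ {0}; common: ∅.
  x = 4: f ≡ 0 at y ∈ {3}; g ≡ 0 at y ∈ {2}; common: ∅.
  x = 5: f ≡ 0 at y ∈ {4}; g ≡ 0 at y ∈ ∅; common: ∅.
  x = 6: f ≡ 0 at y ∈ {5}; g ≡ 0 at y ∈ {1, 4}; common: ∅.
Collecting: common zeros = ∅, so the count is 0.
Comparison with the Bézout bound: 0 ≤ 2 = deg(f)·deg(g), as expected for curves with no common component (the affine F_7-count falls short of the bound because intersections may lie at infinity, over extension fields, or carry multiplicity).
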